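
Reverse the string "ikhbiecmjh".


Input: ikhbiecmjh
Reading characters right to left:
  Position 9: 'h'
  Position 8: 'j'
  Position 7: 'm'
  Position 6: 'c'
  Position 5: 'e'
  Position 4: 'i'
  Position 3: 'b'
  Position 2: 'h'
  Position 1: 'k'
  Position 0: 'i'
Reversed: hjmceibhki

hjmceibhki


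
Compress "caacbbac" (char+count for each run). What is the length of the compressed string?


Input: caacbbac
Runs:
  'c' x 1 => "c1"
  'a' x 2 => "a2"
  'c' x 1 => "c1"
  'b' x 2 => "b2"
  'a' x 1 => "a1"
  'c' x 1 => "c1"
Compressed: "c1a2c1b2a1c1"
Compressed length: 12

12


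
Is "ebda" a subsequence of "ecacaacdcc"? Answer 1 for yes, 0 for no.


Check if "ebda" is a subsequence of "ecacaacdcc"
Greedy scan:
  Position 0 ('e'): matches sub[0] = 'e'
  Position 1 ('c'): no match needed
  Position 2 ('a'): no match needed
  Position 3 ('c'): no match needed
  Position 4 ('a'): no match needed
  Position 5 ('a'): no match needed
  Position 6 ('c'): no match needed
  Position 7 ('d'): no match needed
  Position 8 ('c'): no match needed
  Position 9 ('c'): no match needed
Only matched 1/4 characters => not a subsequence

0


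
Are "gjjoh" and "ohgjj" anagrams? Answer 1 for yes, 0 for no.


Strings: "gjjoh", "ohgjj"
Sorted first:  ghjjo
Sorted second: ghjjo
Sorted forms match => anagrams

1


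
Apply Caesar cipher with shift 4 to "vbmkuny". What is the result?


Caesar cipher: shift "vbmkuny" by 4
  'v' (pos 21) + 4 = pos 25 = 'z'
  'b' (pos 1) + 4 = pos 5 = 'f'
  'm' (pos 12) + 4 = pos 16 = 'q'
  'k' (pos 10) + 4 = pos 14 = 'o'
  'u' (pos 20) + 4 = pos 24 = 'y'
  'n' (pos 13) + 4 = pos 17 = 'r'
  'y' (pos 24) + 4 = pos 2 = 'c'
Result: zfqoyrc

zfqoyrc


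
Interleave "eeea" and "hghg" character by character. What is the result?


Interleaving "eeea" and "hghg":
  Position 0: 'e' from first, 'h' from second => "eh"
  Position 1: 'e' from first, 'g' from second => "eg"
  Position 2: 'e' from first, 'h' from second => "eh"
  Position 3: 'a' from first, 'g' from second => "ag"
Result: ehegehag

ehegehag


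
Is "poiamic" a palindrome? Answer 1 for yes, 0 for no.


Input: poiamic
Reversed: cimaiop
  Compare pos 0 ('p') with pos 6 ('c'): MISMATCH
  Compare pos 1 ('o') with pos 5 ('i'): MISMATCH
  Compare pos 2 ('i') with pos 4 ('m'): MISMATCH
Result: not a palindrome

0


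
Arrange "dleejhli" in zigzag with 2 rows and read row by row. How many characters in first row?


Zigzag "dleejhli" into 2 rows:
Placing characters:
  'd' => row 0
  'l' => row 1
  'e' => row 0
  'e' => row 1
  'j' => row 0
  'h' => row 1
  'l' => row 0
  'i' => row 1
Rows:
  Row 0: "dejl"
  Row 1: "lehi"
First row length: 4

4


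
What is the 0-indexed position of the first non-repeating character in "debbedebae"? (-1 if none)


Input: debbedebae
Character frequencies:
  'a': 1
  'b': 3
  'd': 2
  'e': 4
Scanning left to right for freq == 1:
  Position 0 ('d'): freq=2, skip
  Position 1 ('e'): freq=4, skip
  Position 2 ('b'): freq=3, skip
  Position 3 ('b'): freq=3, skip
  Position 4 ('e'): freq=4, skip
  Position 5 ('d'): freq=2, skip
  Position 6 ('e'): freq=4, skip
  Position 7 ('b'): freq=3, skip
  Position 8 ('a'): unique! => answer = 8

8


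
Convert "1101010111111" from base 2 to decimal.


Input: "1101010111111" in base 2
Positional expansion:
  Digit '1' (value 1) x 2^12 = 4096
  Digit '1' (value 1) x 2^11 = 2048
  Digit '0' (value 0) x 2^10 = 0
  Digit '1' (value 1) x 2^9 = 512
  Digit '0' (value 0) x 2^8 = 0
  Digit '1' (value 1) x 2^7 = 128
  Digit '0' (value 0) x 2^6 = 0
  Digit '1' (value 1) x 2^5 = 32
  Digit '1' (value 1) x 2^4 = 16
  Digit '1' (value 1) x 2^3 = 8
  Digit '1' (value 1) x 2^2 = 4
  Digit '1' (value 1) x 2^1 = 2
  Digit '1' (value 1) x 2^0 = 1
Sum = 6847

6847


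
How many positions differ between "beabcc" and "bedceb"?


Comparing "beabcc" and "bedceb" position by position:
  Position 0: 'b' vs 'b' => same
  Position 1: 'e' vs 'e' => same
  Position 2: 'a' vs 'd' => DIFFER
  Position 3: 'b' vs 'c' => DIFFER
  Position 4: 'c' vs 'e' => DIFFER
  Position 5: 'c' vs 'b' => DIFFER
Positions that differ: 4

4


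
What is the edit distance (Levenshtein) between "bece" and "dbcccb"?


Computing edit distance: "bece" -> "dbcccb"
DP table:
           d    b    c    c    c    b
      0    1    2    3    4    5    6
  b   1    1    1    2    3    4    5
  e   2    2    2    2    3    4    5
  c   3    3    3    2    2    3    4
  e   4    4    4    3    3    3    4
Edit distance = dp[4][6] = 4

4


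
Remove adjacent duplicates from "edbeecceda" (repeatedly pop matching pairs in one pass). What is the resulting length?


Input: edbeecceda
Stack-based adjacent duplicate removal:
  Read 'e': push. Stack: e
  Read 'd': push. Stack: ed
  Read 'b': push. Stack: edb
  Read 'e': push. Stack: edbe
  Read 'e': matches stack top 'e' => pop. Stack: edb
  Read 'c': push. Stack: edbc
  Read 'c': matches stack top 'c' => pop. Stack: edb
  Read 'e': push. Stack: edbe
  Read 'd': push. Stack: edbed
  Read 'a': push. Stack: edbeda
Final stack: "edbeda" (length 6)

6


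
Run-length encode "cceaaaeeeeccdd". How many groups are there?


Input: cceaaaeeeeccdd
Scanning for consecutive runs:
  Group 1: 'c' x 2 (positions 0-1)
  Group 2: 'e' x 1 (positions 2-2)
  Group 3: 'a' x 3 (positions 3-5)
  Group 4: 'e' x 4 (positions 6-9)
  Group 5: 'c' x 2 (positions 10-11)
  Group 6: 'd' x 2 (positions 12-13)
Total groups: 6

6


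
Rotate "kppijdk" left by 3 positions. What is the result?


Input: "kppijdk", rotate left by 3
First 3 characters: "kpp"
Remaining characters: "ijdk"
Concatenate remaining + first: "ijdk" + "kpp" = "ijdkkpp"

ijdkkpp


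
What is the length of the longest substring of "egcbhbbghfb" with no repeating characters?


Input: "egcbhbbghfb"
Sliding window (track last position of each char):
  Position 0 ('e'): window [0,0] length 1 -- new best
  Position 1 ('g'): window [0,1] length 2 -- new best
  Position 2 ('c'): window [0,2] length 3 -- new best
  Position 3 ('b'): window [0,3] length 4 -- new best
  Position 4 ('h'): window [0,4] length 5 -- new best
  Position 5 ('b'): repeat (last at 3), move window start to 4
  Position 5 ('b'): window [4,5] length 2
  Position 6 ('b'): repeat (last at 5), move window start to 6
  Position 6 ('b'): window [6,6] length 1
  Position 7 ('g'): window [6,7] length 2
  Position 8 ('h'): window [6,8] length 3
  Position 9 ('f'): window [6,9] length 4
  Position 10 ('b'): repeat (last at 6), move window start to 7
  Position 10 ('b'): window [7,10] length 4
Longest substring with no repeats: "egcbh" with length 5

5


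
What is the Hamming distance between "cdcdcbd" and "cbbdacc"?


Comparing "cdcdcbd" and "cbbdacc" position by position:
  Position 0: 'c' vs 'c' => same
  Position 1: 'd' vs 'b' => differ
  Position 2: 'c' vs 'b' => differ
  Position 3: 'd' vs 'd' => same
  Position 4: 'c' vs 'a' => differ
  Position 5: 'b' vs 'c' => differ
  Position 6: 'd' vs 'c' => differ
Total differences (Hamming distance): 5

5


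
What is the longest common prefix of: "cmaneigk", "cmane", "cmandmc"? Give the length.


Words: cmaneigk, cmane, cmandmc
  Position 0: all 'c' => match
  Position 1: all 'm' => match
  Position 2: all 'a' => match
  Position 3: all 'n' => match
  Position 4: ('e', 'e', 'd') => mismatch, stop
LCP = "cman" (length 4)

4


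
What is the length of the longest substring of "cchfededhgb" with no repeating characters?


Input: "cchfededhgb"
Sliding window (track last position of each char):
  Position 0 ('c'): window [0,0] length 1 -- new best
  Position 1 ('c'): repeat (last at 0), move window start to 1
  Position 1 ('c'): window [1,1] length 1
  Position 2 ('h'): window [1,2] length 2 -- new best
  Position 3 ('f'): window [1,3] length 3 -- new best
  Position 4 ('e'): window [1,4] length 4 -- new best
  Position 5 ('d'): window [1,5] length 5 -- new best
  Position 6 ('e'): repeat (last at 4), move window start to 5
  Position 6 ('e'): window [5,6] length 2
  Position 7 ('d'): repeat (last at 5), move window start to 6
  Position 7 ('d'): window [6,7] length 2
  Position 8 ('h'): window [6,8] length 3
  Position 9 ('g'): window [6,9] length 4
  Position 10 ('b'): window [6,10] length 5
Longest substring with no repeats: "chfed" with length 5

5


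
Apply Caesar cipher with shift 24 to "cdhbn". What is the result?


Caesar cipher: shift "cdhbn" by 24
  'c' (pos 2) + 24 = pos 0 = 'a'
  'd' (pos 3) + 24 = pos 1 = 'b'
  'h' (pos 7) + 24 = pos 5 = 'f'
  'b' (pos 1) + 24 = pos 25 = 'z'
  'n' (pos 13) + 24 = pos 11 = 'l'
Result: abfzl

abfzl


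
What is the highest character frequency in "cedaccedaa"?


Input: cedaccedaa
Character counts:
  'a': 3
  'c': 3
  'd': 2
  'e': 2
Maximum frequency: 3

3


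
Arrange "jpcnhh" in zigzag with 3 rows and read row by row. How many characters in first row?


Zigzag "jpcnhh" into 3 rows:
Placing characters:
  'j' => row 0
  'p' => row 1
  'c' => row 2
  'n' => row 1
  'h' => row 0
  'h' => row 1
Rows:
  Row 0: "jh"
  Row 1: "pnh"
  Row 2: "c"
First row length: 2

2


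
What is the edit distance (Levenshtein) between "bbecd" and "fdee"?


Computing edit distance: "bbecd" -> "fdee"
DP table:
           f    d    e    e
      0    1    2    3    4
  b   1    1    2    3    4
  b   2    2    2    3    4
  e   3    3    3    2    3
  c   4    4    4    3    3
  d   5    5    4    4    4
Edit distance = dp[5][4] = 4

4


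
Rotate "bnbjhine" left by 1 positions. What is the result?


Input: "bnbjhine", rotate left by 1
First 1 characters: "b"
Remaining characters: "nbjhine"
Concatenate remaining + first: "nbjhine" + "b" = "nbjhineb"

nbjhineb


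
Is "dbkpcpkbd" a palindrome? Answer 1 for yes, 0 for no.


Input: dbkpcpkbd
Reversed: dbkpcpkbd
  Compare pos 0 ('d') with pos 8 ('d'): match
  Compare pos 1 ('b') with pos 7 ('b'): match
  Compare pos 2 ('k') with pos 6 ('k'): match
  Compare pos 3 ('p') with pos 5 ('p'): match
Result: palindrome

1


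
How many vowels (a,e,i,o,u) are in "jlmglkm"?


Input: jlmglkm
Checking each character:
  'j' at position 0: consonant
  'l' at position 1: consonant
  'm' at position 2: consonant
  'g' at position 3: consonant
  'l' at position 4: consonant
  'k' at position 5: consonant
  'm' at position 6: consonant
Total vowels: 0

0


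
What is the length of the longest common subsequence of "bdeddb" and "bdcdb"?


LCS of "bdeddb" and "bdcdb"
DP table:
           b    d    c    d    b
      0    0    0    0    0    0
  b   0    1    1    1    1    1
  d   0    1    2    2    2    2
  e   0    1    2    2    2    2
  d   0    1    2    2    3    3
  d   0    1    2    2    3    3
  b   0    1    2    2    3    4
LCS length = dp[6][5] = 4

4


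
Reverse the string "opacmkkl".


Input: opacmkkl
Reading characters right to left:
  Position 7: 'l'
  Position 6: 'k'
  Position 5: 'k'
  Position 4: 'm'
  Position 3: 'c'
  Position 2: 'a'
  Position 1: 'p'
  Position 0: 'o'
Reversed: lkkmcapo

lkkmcapo


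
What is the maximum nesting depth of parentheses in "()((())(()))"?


Input: "()((())(()))"
Tracking depth:
  Position 0 '(': depth becomes 1
  Position 1 ')': depth becomes 0
  Position 2 '(': depth becomes 1
  Position 3 '(': depth becomes 2
  Position 4 '(': depth becomes 3
  Position 5 ')': depth becomes 2
  Position 6 ')': depth becomes 1
  Position 7 '(': depth becomes 2
  Position 8 '(': depth becomes 3
  Position 9 ')': depth becomes 2
  Position 10 ')': depth becomes 1
  Position 11 ')': depth becomes 0
Maximum depth reached: 3

3


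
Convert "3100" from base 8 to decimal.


Input: "3100" in base 8
Positional expansion:
  Digit '3' (value 3) x 8^3 = 1536
  Digit '1' (value 1) x 8^2 = 64
  Digit '0' (value 0) x 8^1 = 0
  Digit '0' (value 0) x 8^0 = 0
Sum = 1600

1600


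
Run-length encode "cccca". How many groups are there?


Input: cccca
Scanning for consecutive runs:
  Group 1: 'c' x 4 (positions 0-3)
  Group 2: 'a' x 1 (positions 4-4)
Total groups: 2

2


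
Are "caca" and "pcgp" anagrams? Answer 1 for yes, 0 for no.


Strings: "caca", "pcgp"
Sorted first:  aacc
Sorted second: cgpp
Differ at position 0: 'a' vs 'c' => not anagrams

0


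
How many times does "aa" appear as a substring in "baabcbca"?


Searching for "aa" in "baabcbca"
Scanning each position:
  Position 0: "ba" => no
  Position 1: "aa" => MATCH
  Position 2: "ab" => no
  Position 3: "bc" => no
  Position 4: "cb" => no
  Position 5: "bc" => no
  Position 6: "ca" => no
Total occurrences: 1

1


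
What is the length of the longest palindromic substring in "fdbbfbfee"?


Input: "fdbbfbfee"
Checking substrings for palindromes:
  [3:6] "bfb" (len 3) => palindrome
  [4:7] "fbf" (len 3) => palindrome
  [2:4] "bb" (len 2) => palindrome
  [7:9] "ee" (len 2) => palindrome
Longest palindromic substring: "bfb" with length 3

3


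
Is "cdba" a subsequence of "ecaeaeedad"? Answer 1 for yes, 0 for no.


Check if "cdba" is a subsequence of "ecaeaeedad"
Greedy scan:
  Position 0 ('e'): no match needed
  Position 1 ('c'): matches sub[0] = 'c'
  Position 2 ('a'): no match needed
  Position 3 ('e'): no match needed
  Position 4 ('a'): no match needed
  Position 5 ('e'): no match needed
  Position 6 ('e'): no match needed
  Position 7 ('d'): matches sub[1] = 'd'
  Position 8 ('a'): no match needed
  Position 9 ('d'): no match needed
Only matched 2/4 characters => not a subsequence

0


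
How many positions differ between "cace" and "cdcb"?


Comparing "cace" and "cdcb" position by position:
  Position 0: 'c' vs 'c' => same
  Position 1: 'a' vs 'd' => DIFFER
  Position 2: 'c' vs 'c' => same
  Position 3: 'e' vs 'b' => DIFFER
Positions that differ: 2

2


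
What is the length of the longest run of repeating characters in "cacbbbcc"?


Input: "cacbbbcc"
Scanning for longest run:
  Position 1 ('a'): new char, reset run to 1
  Position 2 ('c'): new char, reset run to 1
  Position 3 ('b'): new char, reset run to 1
  Position 4 ('b'): continues run of 'b', length=2
  Position 5 ('b'): continues run of 'b', length=3
  Position 6 ('c'): new char, reset run to 1
  Position 7 ('c'): continues run of 'c', length=2
Longest run: 'b' with length 3

3


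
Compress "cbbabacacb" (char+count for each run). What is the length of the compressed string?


Input: cbbabacacb
Runs:
  'c' x 1 => "c1"
  'b' x 2 => "b2"
  'a' x 1 => "a1"
  'b' x 1 => "b1"
  'a' x 1 => "a1"
  'c' x 1 => "c1"
  'a' x 1 => "a1"
  'c' x 1 => "c1"
  'b' x 1 => "b1"
Compressed: "c1b2a1b1a1c1a1c1b1"
Compressed length: 18

18


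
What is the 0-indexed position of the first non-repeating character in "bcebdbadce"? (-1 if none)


Input: bcebdbadce
Character frequencies:
  'a': 1
  'b': 3
  'c': 2
  'd': 2
  'e': 2
Scanning left to right for freq == 1:
  Position 0 ('b'): freq=3, skip
  Position 1 ('c'): freq=2, skip
  Position 2 ('e'): freq=2, skip
  Position 3 ('b'): freq=3, skip
  Position 4 ('d'): freq=2, skip
  Position 5 ('b'): freq=3, skip
  Position 6 ('a'): unique! => answer = 6

6


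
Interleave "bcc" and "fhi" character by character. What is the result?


Interleaving "bcc" and "fhi":
  Position 0: 'b' from first, 'f' from second => "bf"
  Position 1: 'c' from first, 'h' from second => "ch"
  Position 2: 'c' from first, 'i' from second => "ci"
Result: bfchci

bfchci


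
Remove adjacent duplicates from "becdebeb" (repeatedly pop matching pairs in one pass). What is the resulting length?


Input: becdebeb
Stack-based adjacent duplicate removal:
  Read 'b': push. Stack: b
  Read 'e': push. Stack: be
  Read 'c': push. Stack: bec
  Read 'd': push. Stack: becd
  Read 'e': push. Stack: becde
  Read 'b': push. Stack: becdeb
  Read 'e': push. Stack: becdebe
  Read 'b': push. Stack: becdebeb
Final stack: "becdebeb" (length 8)

8


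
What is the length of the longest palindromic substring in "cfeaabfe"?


Input: "cfeaabfe"
Checking substrings for palindromes:
  [3:5] "aa" (len 2) => palindrome
Longest palindromic substring: "aa" with length 2

2


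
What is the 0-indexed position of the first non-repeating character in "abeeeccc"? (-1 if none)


Input: abeeeccc
Character frequencies:
  'a': 1
  'b': 1
  'c': 3
  'e': 3
Scanning left to right for freq == 1:
  Position 0 ('a'): unique! => answer = 0

0


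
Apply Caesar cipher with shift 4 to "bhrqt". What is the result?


Caesar cipher: shift "bhrqt" by 4
  'b' (pos 1) + 4 = pos 5 = 'f'
  'h' (pos 7) + 4 = pos 11 = 'l'
  'r' (pos 17) + 4 = pos 21 = 'v'
  'q' (pos 16) + 4 = pos 20 = 'u'
  't' (pos 19) + 4 = pos 23 = 'x'
Result: flvux

flvux


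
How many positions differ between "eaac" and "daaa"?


Comparing "eaac" and "daaa" position by position:
  Position 0: 'e' vs 'd' => DIFFER
  Position 1: 'a' vs 'a' => same
  Position 2: 'a' vs 'a' => same
  Position 3: 'c' vs 'a' => DIFFER
Positions that differ: 2

2


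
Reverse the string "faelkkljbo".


Input: faelkkljbo
Reading characters right to left:
  Position 9: 'o'
  Position 8: 'b'
  Position 7: 'j'
  Position 6: 'l'
  Position 5: 'k'
  Position 4: 'k'
  Position 3: 'l'
  Position 2: 'e'
  Position 1: 'a'
  Position 0: 'f'
Reversed: objlkkleaf

objlkkleaf


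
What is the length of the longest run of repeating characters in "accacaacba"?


Input: "accacaacba"
Scanning for longest run:
  Position 1 ('c'): new char, reset run to 1
  Position 2 ('c'): continues run of 'c', length=2
  Position 3 ('a'): new char, reset run to 1
  Position 4 ('c'): new char, reset run to 1
  Position 5 ('a'): new char, reset run to 1
  Position 6 ('a'): continues run of 'a', length=2
  Position 7 ('c'): new char, reset run to 1
  Position 8 ('b'): new char, reset run to 1
  Position 9 ('a'): new char, reset run to 1
Longest run: 'c' with length 2

2


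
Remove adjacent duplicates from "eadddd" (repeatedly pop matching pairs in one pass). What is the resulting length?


Input: eadddd
Stack-based adjacent duplicate removal:
  Read 'e': push. Stack: e
  Read 'a': push. Stack: ea
  Read 'd': push. Stack: ead
  Read 'd': matches stack top 'd' => pop. Stack: ea
  Read 'd': push. Stack: ead
  Read 'd': matches stack top 'd' => pop. Stack: ea
Final stack: "ea" (length 2)

2


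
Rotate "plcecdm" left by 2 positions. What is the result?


Input: "plcecdm", rotate left by 2
First 2 characters: "pl"
Remaining characters: "cecdm"
Concatenate remaining + first: "cecdm" + "pl" = "cecdmpl"

cecdmpl


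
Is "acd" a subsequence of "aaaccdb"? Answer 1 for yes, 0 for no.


Check if "acd" is a subsequence of "aaaccdb"
Greedy scan:
  Position 0 ('a'): matches sub[0] = 'a'
  Position 1 ('a'): no match needed
  Position 2 ('a'): no match needed
  Position 3 ('c'): matches sub[1] = 'c'
  Position 4 ('c'): no match needed
  Position 5 ('d'): matches sub[2] = 'd'
  Position 6 ('b'): no match needed
All 3 characters matched => is a subsequence

1


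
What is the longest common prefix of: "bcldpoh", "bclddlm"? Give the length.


Words: bcldpoh, bclddlm
  Position 0: all 'b' => match
  Position 1: all 'c' => match
  Position 2: all 'l' => match
  Position 3: all 'd' => match
  Position 4: ('p', 'd') => mismatch, stop
LCP = "bcld" (length 4)

4


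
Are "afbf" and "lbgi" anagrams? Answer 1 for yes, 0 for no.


Strings: "afbf", "lbgi"
Sorted first:  abff
Sorted second: bgil
Differ at position 0: 'a' vs 'b' => not anagrams

0


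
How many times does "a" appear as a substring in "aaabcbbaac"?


Searching for "a" in "aaabcbbaac"
Scanning each position:
  Position 0: "a" => MATCH
  Position 1: "a" => MATCH
  Position 2: "a" => MATCH
  Position 3: "b" => no
  Position 4: "c" => no
  Position 5: "b" => no
  Position 6: "b" => no
  Position 7: "a" => MATCH
  Position 8: "a" => MATCH
  Position 9: "c" => no
Total occurrences: 5

5


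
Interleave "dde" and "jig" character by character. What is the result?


Interleaving "dde" and "jig":
  Position 0: 'd' from first, 'j' from second => "dj"
  Position 1: 'd' from first, 'i' from second => "di"
  Position 2: 'e' from first, 'g' from second => "eg"
Result: djdieg

djdieg


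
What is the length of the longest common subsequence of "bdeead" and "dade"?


LCS of "bdeead" and "dade"
DP table:
           d    a    d    e
      0    0    0    0    0
  b   0    0    0    0    0
  d   0    1    1    1    1
  e   0    1    1    1    2
  e   0    1    1    1    2
  a   0    1    2    2    2
  d   0    1    2    3    3
LCS length = dp[6][4] = 3

3


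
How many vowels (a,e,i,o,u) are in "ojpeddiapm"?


Input: ojpeddiapm
Checking each character:
  'o' at position 0: vowel (running total: 1)
  'j' at position 1: consonant
  'p' at position 2: consonant
  'e' at position 3: vowel (running total: 2)
  'd' at position 4: consonant
  'd' at position 5: consonant
  'i' at position 6: vowel (running total: 3)
  'a' at position 7: vowel (running total: 4)
  'p' at position 8: consonant
  'm' at position 9: consonant
Total vowels: 4

4


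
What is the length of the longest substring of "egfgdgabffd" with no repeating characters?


Input: "egfgdgabffd"
Sliding window (track last position of each char):
  Position 0 ('e'): window [0,0] length 1 -- new best
  Position 1 ('g'): window [0,1] length 2 -- new best
  Position 2 ('f'): window [0,2] length 3 -- new best
  Position 3 ('g'): repeat (last at 1), move window start to 2
  Position 3 ('g'): window [2,3] length 2
  Position 4 ('d'): window [2,4] length 3
  Position 5 ('g'): repeat (last at 3), move window start to 4
  Position 5 ('g'): window [4,5] length 2
  Position 6 ('a'): window [4,6] length 3
  Position 7 ('b'): window [4,7] length 4 -- new best
  Position 8 ('f'): window [4,8] length 5 -- new best
  Position 9 ('f'): repeat (last at 8), move window start to 9
  Position 9 ('f'): window [9,9] length 1
  Position 10 ('d'): window [9,10] length 2
Longest substring with no repeats: "dgabf" with length 5

5


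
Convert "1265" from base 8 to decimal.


Input: "1265" in base 8
Positional expansion:
  Digit '1' (value 1) x 8^3 = 512
  Digit '2' (value 2) x 8^2 = 128
  Digit '6' (value 6) x 8^1 = 48
  Digit '5' (value 5) x 8^0 = 5
Sum = 693

693


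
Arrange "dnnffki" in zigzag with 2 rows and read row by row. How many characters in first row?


Zigzag "dnnffki" into 2 rows:
Placing characters:
  'd' => row 0
  'n' => row 1
  'n' => row 0
  'f' => row 1
  'f' => row 0
  'k' => row 1
  'i' => row 0
Rows:
  Row 0: "dnfi"
  Row 1: "nfk"
First row length: 4

4


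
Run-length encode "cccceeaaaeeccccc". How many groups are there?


Input: cccceeaaaeeccccc
Scanning for consecutive runs:
  Group 1: 'c' x 4 (positions 0-3)
  Group 2: 'e' x 2 (positions 4-5)
  Group 3: 'a' x 3 (positions 6-8)
  Group 4: 'e' x 2 (positions 9-10)
  Group 5: 'c' x 5 (positions 11-15)
Total groups: 5

5


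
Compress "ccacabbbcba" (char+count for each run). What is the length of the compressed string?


Input: ccacabbbcba
Runs:
  'c' x 2 => "c2"
  'a' x 1 => "a1"
  'c' x 1 => "c1"
  'a' x 1 => "a1"
  'b' x 3 => "b3"
  'c' x 1 => "c1"
  'b' x 1 => "b1"
  'a' x 1 => "a1"
Compressed: "c2a1c1a1b3c1b1a1"
Compressed length: 16

16


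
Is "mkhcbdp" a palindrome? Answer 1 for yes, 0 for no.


Input: mkhcbdp
Reversed: pdbchkm
  Compare pos 0 ('m') with pos 6 ('p'): MISMATCH
  Compare pos 1 ('k') with pos 5 ('d'): MISMATCH
  Compare pos 2 ('h') with pos 4 ('b'): MISMATCH
Result: not a palindrome

0


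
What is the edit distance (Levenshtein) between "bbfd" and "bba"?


Computing edit distance: "bbfd" -> "bba"
DP table:
           b    b    a
      0    1    2    3
  b   1    0    1    2
  b   2    1    0    1
  f   3    2    1    1
  d   4    3    2    2
Edit distance = dp[4][3] = 2

2


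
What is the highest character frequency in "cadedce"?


Input: cadedce
Character counts:
  'a': 1
  'c': 2
  'd': 2
  'e': 2
Maximum frequency: 2

2


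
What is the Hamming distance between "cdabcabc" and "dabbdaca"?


Comparing "cdabcabc" and "dabbdaca" position by position:
  Position 0: 'c' vs 'd' => differ
  Position 1: 'd' vs 'a' => differ
  Position 2: 'a' vs 'b' => differ
  Position 3: 'b' vs 'b' => same
  Position 4: 'c' vs 'd' => differ
  Position 5: 'a' vs 'a' => same
  Position 6: 'b' vs 'c' => differ
  Position 7: 'c' vs 'a' => differ
Total differences (Hamming distance): 6

6


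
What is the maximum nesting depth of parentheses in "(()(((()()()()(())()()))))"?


Input: "(()(((()()()()(())()()))))"
Tracking depth:
  Position 0 '(': depth becomes 1
  Position 1 '(': depth becomes 2
  Position 2 ')': depth becomes 1
  Position 3 '(': depth becomes 2
  Position 4 '(': depth becomes 3
  Position 5 '(': depth becomes 4
  Position 6 '(': depth becomes 5
  Position 7 ')': depth becomes 4
  Position 8 '(': depth becomes 5
  Position 9 ')': depth becomes 4
  Position 10 '(': depth becomes 5
  Position 11 ')': depth becomes 4
  Position 12 '(': depth becomes 5
  Position 13 ')': depth becomes 4
  Position 14 '(': depth becomes 5
  Position 15 '(': depth becomes 6
  Position 16 ')': depth becomes 5
  Position 17 ')': depth becomes 4
  Position 18 '(': depth becomes 5
  Position 19 ')': depth becomes 4
  Position 20 '(': depth becomes 5
  Position 21 ')': depth becomes 4
  Position 22 ')': depth becomes 3
  Position 23 ')': depth becomes 2
  Position 24 ')': depth becomes 1
  Position 25 ')': depth becomes 0
Maximum depth reached: 6

6


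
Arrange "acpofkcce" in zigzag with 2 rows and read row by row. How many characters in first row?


Zigzag "acpofkcce" into 2 rows:
Placing characters:
  'a' => row 0
  'c' => row 1
  'p' => row 0
  'o' => row 1
  'f' => row 0
  'k' => row 1
  'c' => row 0
  'c' => row 1
  'e' => row 0
Rows:
  Row 0: "apfce"
  Row 1: "cokc"
First row length: 5

5


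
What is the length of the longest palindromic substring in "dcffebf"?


Input: "dcffebf"
Checking substrings for palindromes:
  [2:4] "ff" (len 2) => palindrome
Longest palindromic substring: "ff" with length 2

2


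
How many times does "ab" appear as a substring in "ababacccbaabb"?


Searching for "ab" in "ababacccbaabb"
Scanning each position:
  Position 0: "ab" => MATCH
  Position 1: "ba" => no
  Position 2: "ab" => MATCH
  Position 3: "ba" => no
  Position 4: "ac" => no
  Position 5: "cc" => no
  Position 6: "cc" => no
  Position 7: "cb" => no
  Position 8: "ba" => no
  Position 9: "aa" => no
  Position 10: "ab" => MATCH
  Position 11: "bb" => no
Total occurrences: 3

3


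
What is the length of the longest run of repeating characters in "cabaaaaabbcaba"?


Input: "cabaaaaabbcaba"
Scanning for longest run:
  Position 1 ('a'): new char, reset run to 1
  Position 2 ('b'): new char, reset run to 1
  Position 3 ('a'): new char, reset run to 1
  Position 4 ('a'): continues run of 'a', length=2
  Position 5 ('a'): continues run of 'a', length=3
  Position 6 ('a'): continues run of 'a', length=4
  Position 7 ('a'): continues run of 'a', length=5
  Position 8 ('b'): new char, reset run to 1
  Position 9 ('b'): continues run of 'b', length=2
  Position 10 ('c'): new char, reset run to 1
  Position 11 ('a'): new char, reset run to 1
  Position 12 ('b'): new char, reset run to 1
  Position 13 ('a'): new char, reset run to 1
Longest run: 'a' with length 5

5


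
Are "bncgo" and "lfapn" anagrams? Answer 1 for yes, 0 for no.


Strings: "bncgo", "lfapn"
Sorted first:  bcgno
Sorted second: aflnp
Differ at position 0: 'b' vs 'a' => not anagrams

0


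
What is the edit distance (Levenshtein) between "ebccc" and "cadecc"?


Computing edit distance: "ebccc" -> "cadecc"
DP table:
           c    a    d    e    c    c
      0    1    2    3    4    5    6
  e   1    1    2    3    3    4    5
  b   2    2    2    3    4    4    5
  c   3    2    3    3    4    4    4
  c   4    3    3    4    4    4    4
  c   5    4    4    4    5    4    4
Edit distance = dp[5][6] = 4

4


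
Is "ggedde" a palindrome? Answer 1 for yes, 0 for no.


Input: ggedde
Reversed: eddegg
  Compare pos 0 ('g') with pos 5 ('e'): MISMATCH
  Compare pos 1 ('g') with pos 4 ('d'): MISMATCH
  Compare pos 2 ('e') with pos 3 ('d'): MISMATCH
Result: not a palindrome

0


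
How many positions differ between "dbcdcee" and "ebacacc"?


Comparing "dbcdcee" and "ebacacc" position by position:
  Position 0: 'd' vs 'e' => DIFFER
  Position 1: 'b' vs 'b' => same
  Position 2: 'c' vs 'a' => DIFFER
  Position 3: 'd' vs 'c' => DIFFER
  Position 4: 'c' vs 'a' => DIFFER
  Position 5: 'e' vs 'c' => DIFFER
  Position 6: 'e' vs 'c' => DIFFER
Positions that differ: 6

6


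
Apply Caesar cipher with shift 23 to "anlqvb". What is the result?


Caesar cipher: shift "anlqvb" by 23
  'a' (pos 0) + 23 = pos 23 = 'x'
  'n' (pos 13) + 23 = pos 10 = 'k'
  'l' (pos 11) + 23 = pos 8 = 'i'
  'q' (pos 16) + 23 = pos 13 = 'n'
  'v' (pos 21) + 23 = pos 18 = 's'
  'b' (pos 1) + 23 = pos 24 = 'y'
Result: xkinsy

xkinsy


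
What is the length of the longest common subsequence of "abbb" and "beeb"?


LCS of "abbb" and "beeb"
DP table:
           b    e    e    b
      0    0    0    0    0
  a   0    0    0    0    0
  b   0    1    1    1    1
  b   0    1    1    1    2
  b   0    1    1    1    2
LCS length = dp[4][4] = 2

2


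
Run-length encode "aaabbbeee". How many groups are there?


Input: aaabbbeee
Scanning for consecutive runs:
  Group 1: 'a' x 3 (positions 0-2)
  Group 2: 'b' x 3 (positions 3-5)
  Group 3: 'e' x 3 (positions 6-8)
Total groups: 3

3


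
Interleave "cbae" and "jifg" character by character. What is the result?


Interleaving "cbae" and "jifg":
  Position 0: 'c' from first, 'j' from second => "cj"
  Position 1: 'b' from first, 'i' from second => "bi"
  Position 2: 'a' from first, 'f' from second => "af"
  Position 3: 'e' from first, 'g' from second => "eg"
Result: cjbiafeg

cjbiafeg


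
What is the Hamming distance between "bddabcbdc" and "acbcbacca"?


Comparing "bddabcbdc" and "acbcbacca" position by position:
  Position 0: 'b' vs 'a' => differ
  Position 1: 'd' vs 'c' => differ
  Position 2: 'd' vs 'b' => differ
  Position 3: 'a' vs 'c' => differ
  Position 4: 'b' vs 'b' => same
  Position 5: 'c' vs 'a' => differ
  Position 6: 'b' vs 'c' => differ
  Position 7: 'd' vs 'c' => differ
  Position 8: 'c' vs 'a' => differ
Total differences (Hamming distance): 8

8


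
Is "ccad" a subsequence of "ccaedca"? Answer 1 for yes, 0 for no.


Check if "ccad" is a subsequence of "ccaedca"
Greedy scan:
  Position 0 ('c'): matches sub[0] = 'c'
  Position 1 ('c'): matches sub[1] = 'c'
  Position 2 ('a'): matches sub[2] = 'a'
  Position 3 ('e'): no match needed
  Position 4 ('d'): matches sub[3] = 'd'
  Position 5 ('c'): no match needed
  Position 6 ('a'): no match needed
All 4 characters matched => is a subsequence

1


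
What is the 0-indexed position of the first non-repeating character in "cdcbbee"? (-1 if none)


Input: cdcbbee
Character frequencies:
  'b': 2
  'c': 2
  'd': 1
  'e': 2
Scanning left to right for freq == 1:
  Position 0 ('c'): freq=2, skip
  Position 1 ('d'): unique! => answer = 1

1


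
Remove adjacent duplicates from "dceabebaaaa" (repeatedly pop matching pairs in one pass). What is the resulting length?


Input: dceabebaaaa
Stack-based adjacent duplicate removal:
  Read 'd': push. Stack: d
  Read 'c': push. Stack: dc
  Read 'e': push. Stack: dce
  Read 'a': push. Stack: dcea
  Read 'b': push. Stack: dceab
  Read 'e': push. Stack: dceabe
  Read 'b': push. Stack: dceabeb
  Read 'a': push. Stack: dceabeba
  Read 'a': matches stack top 'a' => pop. Stack: dceabeb
  Read 'a': push. Stack: dceabeba
  Read 'a': matches stack top 'a' => pop. Stack: dceabeb
Final stack: "dceabeb" (length 7)

7


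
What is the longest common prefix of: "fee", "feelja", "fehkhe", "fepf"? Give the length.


Words: fee, feelja, fehkhe, fepf
  Position 0: all 'f' => match
  Position 1: all 'e' => match
  Position 2: ('e', 'e', 'h', 'p') => mismatch, stop
LCP = "fe" (length 2)

2


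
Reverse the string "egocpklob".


Input: egocpklob
Reading characters right to left:
  Position 8: 'b'
  Position 7: 'o'
  Position 6: 'l'
  Position 5: 'k'
  Position 4: 'p'
  Position 3: 'c'
  Position 2: 'o'
  Position 1: 'g'
  Position 0: 'e'
Reversed: bolkpcoge

bolkpcoge


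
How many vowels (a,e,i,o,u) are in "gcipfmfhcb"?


Input: gcipfmfhcb
Checking each character:
  'g' at position 0: consonant
  'c' at position 1: consonant
  'i' at position 2: vowel (running total: 1)
  'p' at position 3: consonant
  'f' at position 4: consonant
  'm' at position 5: consonant
  'f' at position 6: consonant
  'h' at position 7: consonant
  'c' at position 8: consonant
  'b' at position 9: consonant
Total vowels: 1

1


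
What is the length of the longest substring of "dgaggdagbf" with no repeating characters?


Input: "dgaggdagbf"
Sliding window (track last position of each char):
  Position 0 ('d'): window [0,0] length 1 -- new best
  Position 1 ('g'): window [0,1] length 2 -- new best
  Position 2 ('a'): window [0,2] length 3 -- new best
  Position 3 ('g'): repeat (last at 1), move window start to 2
  Position 3 ('g'): window [2,3] length 2
  Position 4 ('g'): repeat (last at 3), move window start to 4
  Position 4 ('g'): window [4,4] length 1
  Position 5 ('d'): window [4,5] length 2
  Position 6 ('a'): window [4,6] length 3
  Position 7 ('g'): repeat (last at 4), move window start to 5
  Position 7 ('g'): window [5,7] length 3
  Position 8 ('b'): window [5,8] length 4 -- new best
  Position 9 ('f'): window [5,9] length 5 -- new best
Longest substring with no repeats: "dagbf" with length 5

5


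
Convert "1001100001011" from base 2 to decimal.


Input: "1001100001011" in base 2
Positional expansion:
  Digit '1' (value 1) x 2^12 = 4096
  Digit '0' (value 0) x 2^11 = 0
  Digit '0' (value 0) x 2^10 = 0
  Digit '1' (value 1) x 2^9 = 512
  Digit '1' (value 1) x 2^8 = 256
  Digit '0' (value 0) x 2^7 = 0
  Digit '0' (value 0) x 2^6 = 0
  Digit '0' (value 0) x 2^5 = 0
  Digit '0' (value 0) x 2^4 = 0
  Digit '1' (value 1) x 2^3 = 8
  Digit '0' (value 0) x 2^2 = 0
  Digit '1' (value 1) x 2^1 = 2
  Digit '1' (value 1) x 2^0 = 1
Sum = 4875

4875


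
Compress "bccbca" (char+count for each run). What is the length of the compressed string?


Input: bccbca
Runs:
  'b' x 1 => "b1"
  'c' x 2 => "c2"
  'b' x 1 => "b1"
  'c' x 1 => "c1"
  'a' x 1 => "a1"
Compressed: "b1c2b1c1a1"
Compressed length: 10

10


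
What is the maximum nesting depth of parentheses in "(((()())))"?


Input: "(((()())))"
Tracking depth:
  Position 0 '(': depth becomes 1
  Position 1 '(': depth becomes 2
  Position 2 '(': depth becomes 3
  Position 3 '(': depth becomes 4
  Position 4 ')': depth becomes 3
  Position 5 '(': depth becomes 4
  Position 6 ')': depth becomes 3
  Position 7 ')': depth becomes 2
  Position 8 ')': depth becomes 1
  Position 9 ')': depth becomes 0
Maximum depth reached: 4

4


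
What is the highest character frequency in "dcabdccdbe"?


Input: dcabdccdbe
Character counts:
  'a': 1
  'b': 2
  'c': 3
  'd': 3
  'e': 1
Maximum frequency: 3

3


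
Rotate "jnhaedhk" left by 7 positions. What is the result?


Input: "jnhaedhk", rotate left by 7
First 7 characters: "jnhaedh"
Remaining characters: "k"
Concatenate remaining + first: "k" + "jnhaedh" = "kjnhaedh"

kjnhaedh


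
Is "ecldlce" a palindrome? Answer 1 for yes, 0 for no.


Input: ecldlce
Reversed: ecldlce
  Compare pos 0 ('e') with pos 6 ('e'): match
  Compare pos 1 ('c') with pos 5 ('c'): match
  Compare pos 2 ('l') with pos 4 ('l'): match
Result: palindrome

1


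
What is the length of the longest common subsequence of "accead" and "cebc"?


LCS of "accead" and "cebc"
DP table:
           c    e    b    c
      0    0    0    0    0
  a   0    0    0    0    0
  c   0    1    1    1    1
  c   0    1    1    1    2
  e   0    1    2    2    2
  a   0    1    2    2    2
  d   0    1    2    2    2
LCS length = dp[6][4] = 2

2


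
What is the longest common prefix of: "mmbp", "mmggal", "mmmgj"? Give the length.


Words: mmbp, mmggal, mmmgj
  Position 0: all 'm' => match
  Position 1: all 'm' => match
  Position 2: ('b', 'g', 'm') => mismatch, stop
LCP = "mm" (length 2)

2


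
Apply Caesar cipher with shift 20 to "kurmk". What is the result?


Caesar cipher: shift "kurmk" by 20
  'k' (pos 10) + 20 = pos 4 = 'e'
  'u' (pos 20) + 20 = pos 14 = 'o'
  'r' (pos 17) + 20 = pos 11 = 'l'
  'm' (pos 12) + 20 = pos 6 = 'g'
  'k' (pos 10) + 20 = pos 4 = 'e'
Result: eolge

eolge


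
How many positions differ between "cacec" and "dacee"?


Comparing "cacec" and "dacee" position by position:
  Position 0: 'c' vs 'd' => DIFFER
  Position 1: 'a' vs 'a' => same
  Position 2: 'c' vs 'c' => same
  Position 3: 'e' vs 'e' => same
  Position 4: 'c' vs 'e' => DIFFER
Positions that differ: 2

2


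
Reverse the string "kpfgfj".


Input: kpfgfj
Reading characters right to left:
  Position 5: 'j'
  Position 4: 'f'
  Position 3: 'g'
  Position 2: 'f'
  Position 1: 'p'
  Position 0: 'k'
Reversed: jfgfpk

jfgfpk


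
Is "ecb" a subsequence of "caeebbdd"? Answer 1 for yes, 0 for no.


Check if "ecb" is a subsequence of "caeebbdd"
Greedy scan:
  Position 0 ('c'): no match needed
  Position 1 ('a'): no match needed
  Position 2 ('e'): matches sub[0] = 'e'
  Position 3 ('e'): no match needed
  Position 4 ('b'): no match needed
  Position 5 ('b'): no match needed
  Position 6 ('d'): no match needed
  Position 7 ('d'): no match needed
Only matched 1/3 characters => not a subsequence

0


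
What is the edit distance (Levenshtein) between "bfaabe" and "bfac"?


Computing edit distance: "bfaabe" -> "bfac"
DP table:
           b    f    a    c
      0    1    2    3    4
  b   1    0    1    2    3
  f   2    1    0    1    2
  a   3    2    1    0    1
  a   4    3    2    1    1
  b   5    4    3    2    2
  e   6    5    4    3    3
Edit distance = dp[6][4] = 3

3


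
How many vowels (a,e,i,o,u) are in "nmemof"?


Input: nmemof
Checking each character:
  'n' at position 0: consonant
  'm' at position 1: consonant
  'e' at position 2: vowel (running total: 1)
  'm' at position 3: consonant
  'o' at position 4: vowel (running total: 2)
  'f' at position 5: consonant
Total vowels: 2

2


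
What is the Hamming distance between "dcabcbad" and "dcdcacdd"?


Comparing "dcabcbad" and "dcdcacdd" position by position:
  Position 0: 'd' vs 'd' => same
  Position 1: 'c' vs 'c' => same
  Position 2: 'a' vs 'd' => differ
  Position 3: 'b' vs 'c' => differ
  Position 4: 'c' vs 'a' => differ
  Position 5: 'b' vs 'c' => differ
  Position 6: 'a' vs 'd' => differ
  Position 7: 'd' vs 'd' => same
Total differences (Hamming distance): 5

5


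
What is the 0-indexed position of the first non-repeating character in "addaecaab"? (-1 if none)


Input: addaecaab
Character frequencies:
  'a': 4
  'b': 1
  'c': 1
  'd': 2
  'e': 1
Scanning left to right for freq == 1:
  Position 0 ('a'): freq=4, skip
  Position 1 ('d'): freq=2, skip
  Position 2 ('d'): freq=2, skip
  Position 3 ('a'): freq=4, skip
  Position 4 ('e'): unique! => answer = 4

4


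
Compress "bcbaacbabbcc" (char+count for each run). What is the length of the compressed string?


Input: bcbaacbabbcc
Runs:
  'b' x 1 => "b1"
  'c' x 1 => "c1"
  'b' x 1 => "b1"
  'a' x 2 => "a2"
  'c' x 1 => "c1"
  'b' x 1 => "b1"
  'a' x 1 => "a1"
  'b' x 2 => "b2"
  'c' x 2 => "c2"
Compressed: "b1c1b1a2c1b1a1b2c2"
Compressed length: 18

18


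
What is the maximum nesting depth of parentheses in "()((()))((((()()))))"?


Input: "()((()))((((()()))))"
Tracking depth:
  Position 0 '(': depth becomes 1
  Position 1 ')': depth becomes 0
  Position 2 '(': depth becomes 1
  Position 3 '(': depth becomes 2
  Position 4 '(': depth becomes 3
  Position 5 ')': depth becomes 2
  Position 6 ')': depth becomes 1
  Position 7 ')': depth becomes 0
  Position 8 '(': depth becomes 1
  Position 9 '(': depth becomes 2
  Position 10 '(': depth becomes 3
  Position 11 '(': depth becomes 4
  Position 12 '(': depth becomes 5
  Position 13 ')': depth becomes 4
  Position 14 '(': depth becomes 5
  Position 15 ')': depth becomes 4
  Position 16 ')': depth becomes 3
  Position 17 ')': depth becomes 2
  Position 18 ')': depth becomes 1
  Position 19 ')': depth becomes 0
Maximum depth reached: 5

5
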